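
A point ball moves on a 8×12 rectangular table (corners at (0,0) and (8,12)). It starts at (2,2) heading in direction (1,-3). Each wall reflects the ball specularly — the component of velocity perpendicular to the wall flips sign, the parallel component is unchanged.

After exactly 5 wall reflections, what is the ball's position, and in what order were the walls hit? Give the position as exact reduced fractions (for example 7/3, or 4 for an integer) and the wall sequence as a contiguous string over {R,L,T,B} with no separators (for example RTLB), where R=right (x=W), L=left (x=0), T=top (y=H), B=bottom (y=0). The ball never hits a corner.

Final position: (4/3,12)
Wall sequence: BTRBT

1. t=2/3 → B at (8/3,0); v=(1,3)
2. t=4 → T at (20/3,12); v=(1,-3)
3. t=4/3 → R at (8,8); v=(-1,-3)
4. t=8/3 → B at (16/3,0); v=(-1,3)
5. t=4 → T at (4/3,12); v=(-1,-3)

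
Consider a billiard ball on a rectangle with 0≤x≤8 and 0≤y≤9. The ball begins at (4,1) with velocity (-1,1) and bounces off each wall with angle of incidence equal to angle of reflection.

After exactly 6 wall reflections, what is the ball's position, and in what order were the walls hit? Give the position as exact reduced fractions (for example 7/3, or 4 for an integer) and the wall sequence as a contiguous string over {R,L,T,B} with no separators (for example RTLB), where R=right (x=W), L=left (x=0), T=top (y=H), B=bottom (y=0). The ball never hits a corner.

Final position: (6,9)
Wall sequence: LTRBLT

1. t=4 → L at (0,5); v=(1,1)
2. t=4 → T at (4,9); v=(1,-1)
3. t=4 → R at (8,5); v=(-1,-1)
4. t=5 → B at (3,0); v=(-1,1)
5. t=3 → L at (0,3); v=(1,1)
6. t=6 → T at (6,9); v=(1,-1)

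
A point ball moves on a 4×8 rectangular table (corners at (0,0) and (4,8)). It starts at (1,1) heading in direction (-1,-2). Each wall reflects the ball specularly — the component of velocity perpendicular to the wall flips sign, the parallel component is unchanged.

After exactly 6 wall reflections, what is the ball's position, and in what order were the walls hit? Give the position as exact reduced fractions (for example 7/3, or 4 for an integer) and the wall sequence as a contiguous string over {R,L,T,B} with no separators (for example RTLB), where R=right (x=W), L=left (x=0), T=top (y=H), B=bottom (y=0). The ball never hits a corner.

Final position: (0,1)
Wall sequence: BLTRBL

1. t=1/2 → B at (1/2,0); v=(-1,2)
2. t=1/2 → L at (0,1); v=(1,2)
3. t=7/2 → T at (7/2,8); v=(1,-2)
4. t=1/2 → R at (4,7); v=(-1,-2)
5. t=7/2 → B at (1/2,0); v=(-1,2)
6. t=1/2 → L at (0,1); v=(1,2)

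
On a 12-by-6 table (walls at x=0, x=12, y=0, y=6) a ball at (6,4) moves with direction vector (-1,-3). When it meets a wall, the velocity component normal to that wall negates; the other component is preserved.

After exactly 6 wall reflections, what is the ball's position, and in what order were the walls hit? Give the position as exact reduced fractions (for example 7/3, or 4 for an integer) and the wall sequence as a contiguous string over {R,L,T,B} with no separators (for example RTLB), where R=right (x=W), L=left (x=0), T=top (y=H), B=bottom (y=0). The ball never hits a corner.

1. t=4/3 → B at (14/3,0); v=(-1,3)
2. t=2 → T at (8/3,6); v=(-1,-3)
3. t=2 → B at (2/3,0); v=(-1,3)
4. t=2/3 → L at (0,2); v=(1,3)
5. t=4/3 → T at (4/3,6); v=(1,-3)
6. t=2 → B at (10/3,0); v=(1,3)

Final position: (10/3,0)
Wall sequence: BTBLTB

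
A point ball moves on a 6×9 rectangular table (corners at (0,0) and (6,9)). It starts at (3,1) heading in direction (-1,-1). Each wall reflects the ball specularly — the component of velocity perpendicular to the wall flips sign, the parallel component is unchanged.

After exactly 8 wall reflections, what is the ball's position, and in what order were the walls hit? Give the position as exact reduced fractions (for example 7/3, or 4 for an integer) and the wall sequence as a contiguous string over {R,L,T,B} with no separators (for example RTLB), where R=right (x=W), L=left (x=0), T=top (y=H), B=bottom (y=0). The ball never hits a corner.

Final position: (0,8)
Wall sequence: BLRTLBRL

1. t=1 → B at (2,0); v=(-1,1)
2. t=2 → L at (0,2); v=(1,1)
3. t=6 → R at (6,8); v=(-1,1)
4. t=1 → T at (5,9); v=(-1,-1)
5. t=5 → L at (0,4); v=(1,-1)
6. t=4 → B at (4,0); v=(1,1)
7. t=2 → R at (6,2); v=(-1,1)
8. t=6 → L at (0,8); v=(1,1)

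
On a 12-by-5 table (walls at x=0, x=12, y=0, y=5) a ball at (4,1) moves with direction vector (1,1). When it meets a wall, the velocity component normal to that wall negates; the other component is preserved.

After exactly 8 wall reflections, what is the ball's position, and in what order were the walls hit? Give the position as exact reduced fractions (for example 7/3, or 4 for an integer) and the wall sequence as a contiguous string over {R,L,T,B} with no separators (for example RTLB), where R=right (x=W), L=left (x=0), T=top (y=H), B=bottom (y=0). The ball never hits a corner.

Final position: (9,0)
Wall sequence: TRBTBLTB

1. t=4 → T at (8,5); v=(1,-1)
2. t=4 → R at (12,1); v=(-1,-1)
3. t=1 → B at (11,0); v=(-1,1)
4. t=5 → T at (6,5); v=(-1,-1)
5. t=5 → B at (1,0); v=(-1,1)
6. t=1 → L at (0,1); v=(1,1)
7. t=4 → T at (4,5); v=(1,-1)
8. t=5 → B at (9,0); v=(1,1)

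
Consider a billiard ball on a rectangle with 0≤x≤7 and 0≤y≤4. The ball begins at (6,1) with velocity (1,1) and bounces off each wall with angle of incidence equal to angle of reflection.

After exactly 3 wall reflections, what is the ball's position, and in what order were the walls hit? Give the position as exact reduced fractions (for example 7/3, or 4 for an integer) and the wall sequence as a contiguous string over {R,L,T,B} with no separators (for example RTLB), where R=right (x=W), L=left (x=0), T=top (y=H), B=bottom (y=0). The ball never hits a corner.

1. t=1 → R at (7,2); v=(-1,1)
2. t=2 → T at (5,4); v=(-1,-1)
3. t=4 → B at (1,0); v=(-1,1)

Final position: (1,0)
Wall sequence: RTB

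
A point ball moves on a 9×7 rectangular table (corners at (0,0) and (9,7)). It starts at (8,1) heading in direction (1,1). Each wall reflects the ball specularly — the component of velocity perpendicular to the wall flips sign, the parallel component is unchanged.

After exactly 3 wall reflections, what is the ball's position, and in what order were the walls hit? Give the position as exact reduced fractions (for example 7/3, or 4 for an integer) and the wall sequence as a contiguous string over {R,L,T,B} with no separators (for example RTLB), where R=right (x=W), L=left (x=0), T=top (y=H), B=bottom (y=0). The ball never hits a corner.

1. t=1 → R at (9,2); v=(-1,1)
2. t=5 → T at (4,7); v=(-1,-1)
3. t=4 → L at (0,3); v=(1,-1)

Final position: (0,3)
Wall sequence: RTL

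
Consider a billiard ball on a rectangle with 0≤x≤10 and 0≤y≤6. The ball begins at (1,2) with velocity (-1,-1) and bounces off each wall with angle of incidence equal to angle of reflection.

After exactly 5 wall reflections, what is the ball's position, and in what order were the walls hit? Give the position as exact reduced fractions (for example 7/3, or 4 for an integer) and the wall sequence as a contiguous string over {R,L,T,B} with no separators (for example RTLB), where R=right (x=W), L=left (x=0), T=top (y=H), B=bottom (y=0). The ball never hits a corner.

Final position: (7,0)
Wall sequence: LBTRB

1. t=1 → L at (0,1); v=(1,-1)
2. t=1 → B at (1,0); v=(1,1)
3. t=6 → T at (7,6); v=(1,-1)
4. t=3 → R at (10,3); v=(-1,-1)
5. t=3 → B at (7,0); v=(-1,1)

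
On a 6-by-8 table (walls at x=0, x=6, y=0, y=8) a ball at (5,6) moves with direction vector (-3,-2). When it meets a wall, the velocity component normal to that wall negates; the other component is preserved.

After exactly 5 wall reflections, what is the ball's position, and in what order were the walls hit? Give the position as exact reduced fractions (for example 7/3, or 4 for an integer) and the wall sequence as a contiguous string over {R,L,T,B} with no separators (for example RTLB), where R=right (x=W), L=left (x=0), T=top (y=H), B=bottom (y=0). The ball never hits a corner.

Final position: (4,8)
Wall sequence: LBRLT

1. t=5/3 → L at (0,8/3); v=(3,-2)
2. t=4/3 → B at (4,0); v=(3,2)
3. t=2/3 → R at (6,4/3); v=(-3,2)
4. t=2 → L at (0,16/3); v=(3,2)
5. t=4/3 → T at (4,8); v=(3,-2)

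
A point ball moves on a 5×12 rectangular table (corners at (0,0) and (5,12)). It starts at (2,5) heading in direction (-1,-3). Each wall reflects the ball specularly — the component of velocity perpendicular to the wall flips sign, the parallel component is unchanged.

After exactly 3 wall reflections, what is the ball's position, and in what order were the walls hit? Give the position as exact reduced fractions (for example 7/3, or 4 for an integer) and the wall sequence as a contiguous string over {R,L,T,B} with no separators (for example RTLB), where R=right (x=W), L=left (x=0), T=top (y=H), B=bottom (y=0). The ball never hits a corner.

Final position: (11/3,12)
Wall sequence: BLT

1. t=5/3 → B at (1/3,0); v=(-1,3)
2. t=1/3 → L at (0,1); v=(1,3)
3. t=11/3 → T at (11/3,12); v=(1,-3)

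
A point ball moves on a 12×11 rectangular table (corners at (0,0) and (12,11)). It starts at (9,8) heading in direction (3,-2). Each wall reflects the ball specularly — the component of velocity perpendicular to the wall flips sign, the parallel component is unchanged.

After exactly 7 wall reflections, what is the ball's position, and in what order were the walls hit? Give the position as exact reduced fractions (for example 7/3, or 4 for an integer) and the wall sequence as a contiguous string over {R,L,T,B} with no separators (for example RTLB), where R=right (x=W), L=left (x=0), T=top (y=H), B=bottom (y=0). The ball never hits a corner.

Final position: (6,0)
Wall sequence: RBLRTLB

1. t=1 → R at (12,6); v=(-3,-2)
2. t=3 → B at (3,0); v=(-3,2)
3. t=1 → L at (0,2); v=(3,2)
4. t=4 → R at (12,10); v=(-3,2)
5. t=1/2 → T at (21/2,11); v=(-3,-2)
6. t=7/2 → L at (0,4); v=(3,-2)
7. t=2 → B at (6,0); v=(3,2)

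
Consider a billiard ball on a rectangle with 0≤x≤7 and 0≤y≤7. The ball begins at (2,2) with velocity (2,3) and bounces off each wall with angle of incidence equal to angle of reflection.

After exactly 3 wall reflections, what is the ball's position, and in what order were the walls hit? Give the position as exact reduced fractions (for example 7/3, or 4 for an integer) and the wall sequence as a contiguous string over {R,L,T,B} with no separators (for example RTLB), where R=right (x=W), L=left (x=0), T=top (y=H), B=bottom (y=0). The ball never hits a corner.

1. t=5/3 → T at (16/3,7); v=(2,-3)
2. t=5/6 → R at (7,9/2); v=(-2,-3)
3. t=3/2 → B at (4,0); v=(-2,3)

Final position: (4,0)
Wall sequence: TRB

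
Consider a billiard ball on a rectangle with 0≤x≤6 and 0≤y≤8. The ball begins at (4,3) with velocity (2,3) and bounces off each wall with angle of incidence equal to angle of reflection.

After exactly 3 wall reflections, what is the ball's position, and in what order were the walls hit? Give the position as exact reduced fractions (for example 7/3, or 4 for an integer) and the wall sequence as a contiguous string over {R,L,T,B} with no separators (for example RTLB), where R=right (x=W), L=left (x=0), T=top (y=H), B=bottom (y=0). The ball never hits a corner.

Final position: (0,1)
Wall sequence: RTL

1. t=1 → R at (6,6); v=(-2,3)
2. t=2/3 → T at (14/3,8); v=(-2,-3)
3. t=7/3 → L at (0,1); v=(2,-3)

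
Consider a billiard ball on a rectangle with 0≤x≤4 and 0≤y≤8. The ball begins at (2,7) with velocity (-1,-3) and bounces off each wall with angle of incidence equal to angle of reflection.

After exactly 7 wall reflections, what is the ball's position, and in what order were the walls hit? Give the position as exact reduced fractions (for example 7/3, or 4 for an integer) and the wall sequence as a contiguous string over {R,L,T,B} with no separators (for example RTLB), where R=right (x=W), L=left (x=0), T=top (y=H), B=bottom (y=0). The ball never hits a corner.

Final position: (1/3,8)
Wall sequence: LBTRBLT

1. t=2 → L at (0,1); v=(1,-3)
2. t=1/3 → B at (1/3,0); v=(1,3)
3. t=8/3 → T at (3,8); v=(1,-3)
4. t=1 → R at (4,5); v=(-1,-3)
5. t=5/3 → B at (7/3,0); v=(-1,3)
6. t=7/3 → L at (0,7); v=(1,3)
7. t=1/3 → T at (1/3,8); v=(1,-3)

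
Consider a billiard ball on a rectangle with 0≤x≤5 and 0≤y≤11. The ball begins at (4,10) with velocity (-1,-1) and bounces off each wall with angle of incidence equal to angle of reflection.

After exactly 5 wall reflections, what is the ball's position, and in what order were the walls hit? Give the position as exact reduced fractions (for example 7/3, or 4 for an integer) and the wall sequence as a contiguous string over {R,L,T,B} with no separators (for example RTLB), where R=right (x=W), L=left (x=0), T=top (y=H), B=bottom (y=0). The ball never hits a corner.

Final position: (5,9)
Wall sequence: LRBLR

1. t=4 → L at (0,6); v=(1,-1)
2. t=5 → R at (5,1); v=(-1,-1)
3. t=1 → B at (4,0); v=(-1,1)
4. t=4 → L at (0,4); v=(1,1)
5. t=5 → R at (5,9); v=(-1,1)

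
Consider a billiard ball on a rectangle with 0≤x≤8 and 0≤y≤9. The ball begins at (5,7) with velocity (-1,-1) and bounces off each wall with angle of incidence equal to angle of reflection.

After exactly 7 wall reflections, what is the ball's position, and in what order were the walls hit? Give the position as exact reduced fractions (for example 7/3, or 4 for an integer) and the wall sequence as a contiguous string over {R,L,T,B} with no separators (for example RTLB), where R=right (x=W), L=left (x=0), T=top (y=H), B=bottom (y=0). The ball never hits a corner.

Final position: (8,4)
Wall sequence: LBRTLBR

1. t=5 → L at (0,2); v=(1,-1)
2. t=2 → B at (2,0); v=(1,1)
3. t=6 → R at (8,6); v=(-1,1)
4. t=3 → T at (5,9); v=(-1,-1)
5. t=5 → L at (0,4); v=(1,-1)
6. t=4 → B at (4,0); v=(1,1)
7. t=4 → R at (8,4); v=(-1,1)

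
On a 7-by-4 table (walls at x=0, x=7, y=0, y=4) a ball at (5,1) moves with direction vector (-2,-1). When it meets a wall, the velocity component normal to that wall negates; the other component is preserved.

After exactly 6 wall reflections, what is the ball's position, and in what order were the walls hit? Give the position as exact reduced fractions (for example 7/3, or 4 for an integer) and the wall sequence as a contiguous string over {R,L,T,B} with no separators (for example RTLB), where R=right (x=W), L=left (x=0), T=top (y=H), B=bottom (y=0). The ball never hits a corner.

1. t=1 → B at (3,0); v=(-2,1)
2. t=3/2 → L at (0,3/2); v=(2,1)
3. t=5/2 → T at (5,4); v=(2,-1)
4. t=1 → R at (7,3); v=(-2,-1)
5. t=3 → B at (1,0); v=(-2,1)
6. t=1/2 → L at (0,1/2); v=(2,1)

Final position: (0,1/2)
Wall sequence: BLTRBL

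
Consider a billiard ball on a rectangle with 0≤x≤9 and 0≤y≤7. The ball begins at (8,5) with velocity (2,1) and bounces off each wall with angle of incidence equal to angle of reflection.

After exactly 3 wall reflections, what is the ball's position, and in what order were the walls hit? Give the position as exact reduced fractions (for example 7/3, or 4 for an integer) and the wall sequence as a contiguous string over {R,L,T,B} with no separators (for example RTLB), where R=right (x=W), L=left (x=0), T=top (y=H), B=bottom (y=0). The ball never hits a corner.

1. t=1/2 → R at (9,11/2); v=(-2,1)
2. t=3/2 → T at (6,7); v=(-2,-1)
3. t=3 → L at (0,4); v=(2,-1)

Final position: (0,4)
Wall sequence: RTL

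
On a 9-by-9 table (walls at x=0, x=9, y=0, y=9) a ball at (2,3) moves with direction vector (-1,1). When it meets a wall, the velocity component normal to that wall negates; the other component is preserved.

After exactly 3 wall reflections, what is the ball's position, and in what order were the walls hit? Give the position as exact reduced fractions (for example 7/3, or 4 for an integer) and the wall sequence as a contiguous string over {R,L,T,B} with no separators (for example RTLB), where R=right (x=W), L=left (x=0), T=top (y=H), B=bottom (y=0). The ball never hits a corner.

Final position: (9,4)
Wall sequence: LTR

1. t=2 → L at (0,5); v=(1,1)
2. t=4 → T at (4,9); v=(1,-1)
3. t=5 → R at (9,4); v=(-1,-1)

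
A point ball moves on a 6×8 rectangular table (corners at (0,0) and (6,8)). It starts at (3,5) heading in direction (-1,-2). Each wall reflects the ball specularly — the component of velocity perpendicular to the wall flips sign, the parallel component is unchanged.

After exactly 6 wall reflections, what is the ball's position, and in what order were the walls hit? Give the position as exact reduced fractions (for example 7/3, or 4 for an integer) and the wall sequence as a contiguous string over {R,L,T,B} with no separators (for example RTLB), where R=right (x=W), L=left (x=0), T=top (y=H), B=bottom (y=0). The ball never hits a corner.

Final position: (1/2,8)
Wall sequence: BLTRBT

1. t=5/2 → B at (1/2,0); v=(-1,2)
2. t=1/2 → L at (0,1); v=(1,2)
3. t=7/2 → T at (7/2,8); v=(1,-2)
4. t=5/2 → R at (6,3); v=(-1,-2)
5. t=3/2 → B at (9/2,0); v=(-1,2)
6. t=4 → T at (1/2,8); v=(-1,-2)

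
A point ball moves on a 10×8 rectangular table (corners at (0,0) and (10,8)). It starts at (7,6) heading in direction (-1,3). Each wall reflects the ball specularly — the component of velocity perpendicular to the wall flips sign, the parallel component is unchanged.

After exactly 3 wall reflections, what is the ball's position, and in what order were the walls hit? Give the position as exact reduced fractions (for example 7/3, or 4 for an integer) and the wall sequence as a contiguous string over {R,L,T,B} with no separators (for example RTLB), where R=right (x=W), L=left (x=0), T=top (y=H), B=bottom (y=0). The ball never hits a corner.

Final position: (1,8)
Wall sequence: TBT

1. t=2/3 → T at (19/3,8); v=(-1,-3)
2. t=8/3 → B at (11/3,0); v=(-1,3)
3. t=8/3 → T at (1,8); v=(-1,-3)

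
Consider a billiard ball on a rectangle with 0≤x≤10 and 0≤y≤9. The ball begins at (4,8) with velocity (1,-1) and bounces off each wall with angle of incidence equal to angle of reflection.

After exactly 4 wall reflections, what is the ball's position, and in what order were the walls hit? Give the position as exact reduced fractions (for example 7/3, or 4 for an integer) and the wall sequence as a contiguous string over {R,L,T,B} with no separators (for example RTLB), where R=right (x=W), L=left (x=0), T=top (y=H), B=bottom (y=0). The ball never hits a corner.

Final position: (1,9)
Wall sequence: RBLT

1. t=6 → R at (10,2); v=(-1,-1)
2. t=2 → B at (8,0); v=(-1,1)
3. t=8 → L at (0,8); v=(1,1)
4. t=1 → T at (1,9); v=(1,-1)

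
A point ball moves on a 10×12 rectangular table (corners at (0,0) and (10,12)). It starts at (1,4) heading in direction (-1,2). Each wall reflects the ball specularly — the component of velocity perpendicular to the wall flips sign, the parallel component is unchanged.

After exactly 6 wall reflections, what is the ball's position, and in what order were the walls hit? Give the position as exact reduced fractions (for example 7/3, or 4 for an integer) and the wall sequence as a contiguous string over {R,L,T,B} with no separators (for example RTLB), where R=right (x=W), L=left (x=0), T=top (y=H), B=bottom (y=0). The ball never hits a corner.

Final position: (0,2)
Wall sequence: LTBRTL

1. t=1 → L at (0,6); v=(1,2)
2. t=3 → T at (3,12); v=(1,-2)
3. t=6 → B at (9,0); v=(1,2)
4. t=1 → R at (10,2); v=(-1,2)
5. t=5 → T at (5,12); v=(-1,-2)
6. t=5 → L at (0,2); v=(1,-2)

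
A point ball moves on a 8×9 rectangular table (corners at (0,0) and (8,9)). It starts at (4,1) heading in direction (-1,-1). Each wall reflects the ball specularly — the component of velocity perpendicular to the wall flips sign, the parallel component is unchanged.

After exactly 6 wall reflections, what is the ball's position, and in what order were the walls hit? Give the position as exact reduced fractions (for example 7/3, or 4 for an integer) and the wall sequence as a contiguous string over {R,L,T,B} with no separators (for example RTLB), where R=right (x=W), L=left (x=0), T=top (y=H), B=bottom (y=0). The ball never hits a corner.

Final position: (0,1)
Wall sequence: BLTRBL

1. t=1 → B at (3,0); v=(-1,1)
2. t=3 → L at (0,3); v=(1,1)
3. t=6 → T at (6,9); v=(1,-1)
4. t=2 → R at (8,7); v=(-1,-1)
5. t=7 → B at (1,0); v=(-1,1)
6. t=1 → L at (0,1); v=(1,1)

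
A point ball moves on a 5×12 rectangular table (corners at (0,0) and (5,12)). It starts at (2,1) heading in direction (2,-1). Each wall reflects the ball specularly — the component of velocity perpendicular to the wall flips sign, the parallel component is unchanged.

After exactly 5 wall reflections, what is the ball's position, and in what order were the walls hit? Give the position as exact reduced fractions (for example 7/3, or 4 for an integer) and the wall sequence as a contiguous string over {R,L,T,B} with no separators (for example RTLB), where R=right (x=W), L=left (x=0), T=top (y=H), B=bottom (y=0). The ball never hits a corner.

Final position: (0,8)
Wall sequence: BRLRL

1. t=1 → B at (4,0); v=(2,1)
2. t=1/2 → R at (5,1/2); v=(-2,1)
3. t=5/2 → L at (0,3); v=(2,1)
4. t=5/2 → R at (5,11/2); v=(-2,1)
5. t=5/2 → L at (0,8); v=(2,1)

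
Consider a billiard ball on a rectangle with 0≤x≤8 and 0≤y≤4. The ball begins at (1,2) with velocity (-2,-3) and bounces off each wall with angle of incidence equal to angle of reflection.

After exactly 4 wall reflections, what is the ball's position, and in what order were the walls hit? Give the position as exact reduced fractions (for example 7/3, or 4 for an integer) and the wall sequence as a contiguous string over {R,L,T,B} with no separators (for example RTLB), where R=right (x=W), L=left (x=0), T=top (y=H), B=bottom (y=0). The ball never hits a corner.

Final position: (17/3,0)
Wall sequence: LBTB

1. t=1/2 → L at (0,1/2); v=(2,-3)
2. t=1/6 → B at (1/3,0); v=(2,3)
3. t=4/3 → T at (3,4); v=(2,-3)
4. t=4/3 → B at (17/3,0); v=(2,3)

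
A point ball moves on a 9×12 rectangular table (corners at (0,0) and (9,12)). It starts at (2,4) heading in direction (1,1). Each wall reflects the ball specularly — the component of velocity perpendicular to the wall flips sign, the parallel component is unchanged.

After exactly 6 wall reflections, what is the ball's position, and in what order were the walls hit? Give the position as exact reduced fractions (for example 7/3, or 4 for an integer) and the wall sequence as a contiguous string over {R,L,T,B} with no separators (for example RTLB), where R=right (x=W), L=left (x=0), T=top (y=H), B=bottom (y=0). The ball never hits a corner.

Final position: (2,12)
Wall sequence: RTLBRT

1. t=7 → R at (9,11); v=(-1,1)
2. t=1 → T at (8,12); v=(-1,-1)
3. t=8 → L at (0,4); v=(1,-1)
4. t=4 → B at (4,0); v=(1,1)
5. t=5 → R at (9,5); v=(-1,1)
6. t=7 → T at (2,12); v=(-1,-1)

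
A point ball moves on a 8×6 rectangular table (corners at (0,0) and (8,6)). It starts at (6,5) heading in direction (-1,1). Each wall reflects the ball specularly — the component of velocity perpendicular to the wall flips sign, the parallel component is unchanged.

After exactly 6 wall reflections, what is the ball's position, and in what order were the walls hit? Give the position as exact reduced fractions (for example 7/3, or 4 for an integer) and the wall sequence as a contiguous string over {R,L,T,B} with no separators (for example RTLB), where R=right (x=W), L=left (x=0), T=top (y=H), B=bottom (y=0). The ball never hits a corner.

1. t=1 → T at (5,6); v=(-1,-1)
2. t=5 → L at (0,1); v=(1,-1)
3. t=1 → B at (1,0); v=(1,1)
4. t=6 → T at (7,6); v=(1,-1)
5. t=1 → R at (8,5); v=(-1,-1)
6. t=5 → B at (3,0); v=(-1,1)

Final position: (3,0)
Wall sequence: TLBTRB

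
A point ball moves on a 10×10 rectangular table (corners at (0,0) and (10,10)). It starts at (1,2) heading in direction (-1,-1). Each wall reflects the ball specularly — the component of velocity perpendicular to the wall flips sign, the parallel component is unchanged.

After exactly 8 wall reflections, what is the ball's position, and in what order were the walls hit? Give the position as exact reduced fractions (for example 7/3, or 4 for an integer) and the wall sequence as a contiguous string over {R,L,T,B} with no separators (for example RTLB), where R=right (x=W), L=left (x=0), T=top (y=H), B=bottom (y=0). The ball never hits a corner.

Final position: (9,10)
Wall sequence: LBRTLBRT

1. t=1 → L at (0,1); v=(1,-1)
2. t=1 → B at (1,0); v=(1,1)
3. t=9 → R at (10,9); v=(-1,1)
4. t=1 → T at (9,10); v=(-1,-1)
5. t=9 → L at (0,1); v=(1,-1)
6. t=1 → B at (1,0); v=(1,1)
7. t=9 → R at (10,9); v=(-1,1)
8. t=1 → T at (9,10); v=(-1,-1)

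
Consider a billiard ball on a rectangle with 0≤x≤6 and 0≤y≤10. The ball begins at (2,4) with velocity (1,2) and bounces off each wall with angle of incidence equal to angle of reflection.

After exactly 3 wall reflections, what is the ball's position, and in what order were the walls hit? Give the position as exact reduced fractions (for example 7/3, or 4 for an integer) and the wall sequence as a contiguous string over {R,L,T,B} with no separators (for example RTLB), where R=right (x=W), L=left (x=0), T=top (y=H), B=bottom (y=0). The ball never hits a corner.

Final position: (2,0)
Wall sequence: TRB

1. t=3 → T at (5,10); v=(1,-2)
2. t=1 → R at (6,8); v=(-1,-2)
3. t=4 → B at (2,0); v=(-1,2)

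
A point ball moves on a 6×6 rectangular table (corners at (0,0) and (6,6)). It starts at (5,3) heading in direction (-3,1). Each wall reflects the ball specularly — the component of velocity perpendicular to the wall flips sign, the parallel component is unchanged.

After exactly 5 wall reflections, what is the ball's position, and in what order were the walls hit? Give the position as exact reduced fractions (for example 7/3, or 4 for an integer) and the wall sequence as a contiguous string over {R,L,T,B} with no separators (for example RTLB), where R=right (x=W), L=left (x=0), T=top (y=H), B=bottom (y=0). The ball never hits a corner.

Final position: (6,4/3)
Wall sequence: LTRLR

1. t=5/3 → L at (0,14/3); v=(3,1)
2. t=4/3 → T at (4,6); v=(3,-1)
3. t=2/3 → R at (6,16/3); v=(-3,-1)
4. t=2 → L at (0,10/3); v=(3,-1)
5. t=2 → R at (6,4/3); v=(-3,-1)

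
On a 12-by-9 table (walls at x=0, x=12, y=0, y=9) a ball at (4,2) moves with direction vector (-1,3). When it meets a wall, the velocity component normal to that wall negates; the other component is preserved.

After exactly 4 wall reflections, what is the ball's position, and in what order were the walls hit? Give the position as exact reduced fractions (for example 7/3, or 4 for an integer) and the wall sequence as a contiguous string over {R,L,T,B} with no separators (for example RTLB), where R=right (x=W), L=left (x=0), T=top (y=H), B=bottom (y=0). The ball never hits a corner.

1. t=7/3 → T at (5/3,9); v=(-1,-3)
2. t=5/3 → L at (0,4); v=(1,-3)
3. t=4/3 → B at (4/3,0); v=(1,3)
4. t=3 → T at (13/3,9); v=(1,-3)

Final position: (13/3,9)
Wall sequence: TLBT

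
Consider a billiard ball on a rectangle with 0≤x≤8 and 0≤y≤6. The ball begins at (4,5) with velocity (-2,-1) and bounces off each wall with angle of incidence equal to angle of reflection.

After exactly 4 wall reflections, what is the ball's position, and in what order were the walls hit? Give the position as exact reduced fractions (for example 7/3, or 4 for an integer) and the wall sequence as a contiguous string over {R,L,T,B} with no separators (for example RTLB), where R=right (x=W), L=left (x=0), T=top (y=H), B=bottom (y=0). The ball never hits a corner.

Final position: (0,5)
Wall sequence: LBRL

1. t=2 → L at (0,3); v=(2,-1)
2. t=3 → B at (6,0); v=(2,1)
3. t=1 → R at (8,1); v=(-2,1)
4. t=4 → L at (0,5); v=(2,1)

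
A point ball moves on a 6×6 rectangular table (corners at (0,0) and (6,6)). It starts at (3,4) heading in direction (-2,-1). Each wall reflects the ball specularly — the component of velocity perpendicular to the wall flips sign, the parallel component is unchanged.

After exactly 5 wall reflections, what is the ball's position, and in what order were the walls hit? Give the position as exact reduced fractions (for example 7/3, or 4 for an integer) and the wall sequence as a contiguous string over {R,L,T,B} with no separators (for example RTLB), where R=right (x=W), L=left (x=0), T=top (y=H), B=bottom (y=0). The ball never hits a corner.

Final position: (5,6)
Wall sequence: LBRLT

1. t=3/2 → L at (0,5/2); v=(2,-1)
2. t=5/2 → B at (5,0); v=(2,1)
3. t=1/2 → R at (6,1/2); v=(-2,1)
4. t=3 → L at (0,7/2); v=(2,1)
5. t=5/2 → T at (5,6); v=(2,-1)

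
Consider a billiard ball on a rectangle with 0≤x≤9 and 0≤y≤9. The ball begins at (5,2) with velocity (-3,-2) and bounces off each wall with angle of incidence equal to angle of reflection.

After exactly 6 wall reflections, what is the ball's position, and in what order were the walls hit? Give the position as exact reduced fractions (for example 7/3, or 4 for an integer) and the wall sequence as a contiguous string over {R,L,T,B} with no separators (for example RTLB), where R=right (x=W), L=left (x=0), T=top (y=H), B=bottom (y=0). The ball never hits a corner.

1. t=1 → B at (2,0); v=(-3,2)
2. t=2/3 → L at (0,4/3); v=(3,2)
3. t=3 → R at (9,22/3); v=(-3,2)
4. t=5/6 → T at (13/2,9); v=(-3,-2)
5. t=13/6 → L at (0,14/3); v=(3,-2)
6. t=7/3 → B at (7,0); v=(3,2)

Final position: (7,0)
Wall sequence: BLRTLB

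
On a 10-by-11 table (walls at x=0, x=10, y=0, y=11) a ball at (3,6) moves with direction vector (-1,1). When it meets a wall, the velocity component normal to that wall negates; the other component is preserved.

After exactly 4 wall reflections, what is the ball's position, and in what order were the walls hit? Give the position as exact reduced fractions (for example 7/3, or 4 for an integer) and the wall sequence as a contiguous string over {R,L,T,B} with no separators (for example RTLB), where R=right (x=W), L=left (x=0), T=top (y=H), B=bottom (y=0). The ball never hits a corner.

1. t=3 → L at (0,9); v=(1,1)
2. t=2 → T at (2,11); v=(1,-1)
3. t=8 → R at (10,3); v=(-1,-1)
4. t=3 → B at (7,0); v=(-1,1)

Final position: (7,0)
Wall sequence: LTRB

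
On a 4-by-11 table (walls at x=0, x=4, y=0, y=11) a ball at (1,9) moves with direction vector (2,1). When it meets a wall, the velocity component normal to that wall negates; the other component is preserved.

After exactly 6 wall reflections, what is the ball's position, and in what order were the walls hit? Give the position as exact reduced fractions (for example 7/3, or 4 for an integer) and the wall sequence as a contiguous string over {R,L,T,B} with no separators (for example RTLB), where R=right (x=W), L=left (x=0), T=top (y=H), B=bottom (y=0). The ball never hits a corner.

1. t=3/2 → R at (4,21/2); v=(-2,1)
2. t=1/2 → T at (3,11); v=(-2,-1)
3. t=3/2 → L at (0,19/2); v=(2,-1)
4. t=2 → R at (4,15/2); v=(-2,-1)
5. t=2 → L at (0,11/2); v=(2,-1)
6. t=2 → R at (4,7/2); v=(-2,-1)

Final position: (4,7/2)
Wall sequence: RTLRLR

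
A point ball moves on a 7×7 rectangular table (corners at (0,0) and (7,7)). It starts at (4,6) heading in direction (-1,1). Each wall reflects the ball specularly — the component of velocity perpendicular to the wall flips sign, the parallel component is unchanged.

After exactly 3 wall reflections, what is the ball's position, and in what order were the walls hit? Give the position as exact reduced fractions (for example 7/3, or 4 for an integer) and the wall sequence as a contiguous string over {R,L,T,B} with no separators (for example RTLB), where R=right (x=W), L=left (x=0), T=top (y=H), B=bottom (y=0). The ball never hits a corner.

Final position: (4,0)
Wall sequence: TLB

1. t=1 → T at (3,7); v=(-1,-1)
2. t=3 → L at (0,4); v=(1,-1)
3. t=4 → B at (4,0); v=(1,1)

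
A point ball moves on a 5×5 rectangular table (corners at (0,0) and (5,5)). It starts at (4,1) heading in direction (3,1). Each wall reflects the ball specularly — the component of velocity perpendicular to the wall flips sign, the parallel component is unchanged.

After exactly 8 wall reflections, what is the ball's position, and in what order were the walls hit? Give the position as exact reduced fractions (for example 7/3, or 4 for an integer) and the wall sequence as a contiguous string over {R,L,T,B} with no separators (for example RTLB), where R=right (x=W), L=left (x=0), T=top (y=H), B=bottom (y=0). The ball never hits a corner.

1. t=1/3 → R at (5,4/3); v=(-3,1)
2. t=5/3 → L at (0,3); v=(3,1)
3. t=5/3 → R at (5,14/3); v=(-3,1)
4. t=1/3 → T at (4,5); v=(-3,-1)
5. t=4/3 → L at (0,11/3); v=(3,-1)
6. t=5/3 → R at (5,2); v=(-3,-1)
7. t=5/3 → L at (0,1/3); v=(3,-1)
8. t=1/3 → B at (1,0); v=(3,1)

Final position: (1,0)
Wall sequence: RLRTLRLB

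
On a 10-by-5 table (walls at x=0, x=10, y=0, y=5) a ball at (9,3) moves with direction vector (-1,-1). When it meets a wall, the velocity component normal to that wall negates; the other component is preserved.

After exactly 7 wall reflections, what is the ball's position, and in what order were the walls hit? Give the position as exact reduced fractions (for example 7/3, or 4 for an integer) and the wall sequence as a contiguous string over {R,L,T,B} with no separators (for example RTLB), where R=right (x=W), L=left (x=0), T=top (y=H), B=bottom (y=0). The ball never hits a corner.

Final position: (6,0)
Wall sequence: BTLBTRB

1. t=3 → B at (6,0); v=(-1,1)
2. t=5 → T at (1,5); v=(-1,-1)
3. t=1 → L at (0,4); v=(1,-1)
4. t=4 → B at (4,0); v=(1,1)
5. t=5 → T at (9,5); v=(1,-1)
6. t=1 → R at (10,4); v=(-1,-1)
7. t=4 → B at (6,0); v=(-1,1)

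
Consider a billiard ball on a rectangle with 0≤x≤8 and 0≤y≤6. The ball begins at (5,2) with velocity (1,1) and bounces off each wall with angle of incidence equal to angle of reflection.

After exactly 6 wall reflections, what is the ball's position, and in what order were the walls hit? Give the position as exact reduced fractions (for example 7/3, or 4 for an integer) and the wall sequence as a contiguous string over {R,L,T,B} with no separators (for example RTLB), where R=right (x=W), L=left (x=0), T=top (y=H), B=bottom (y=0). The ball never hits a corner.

1. t=3 → R at (8,5); v=(-1,1)
2. t=1 → T at (7,6); v=(-1,-1)
3. t=6 → B at (1,0); v=(-1,1)
4. t=1 → L at (0,1); v=(1,1)
5. t=5 → T at (5,6); v=(1,-1)
6. t=3 → R at (8,3); v=(-1,-1)

Final position: (8,3)
Wall sequence: RTBLTR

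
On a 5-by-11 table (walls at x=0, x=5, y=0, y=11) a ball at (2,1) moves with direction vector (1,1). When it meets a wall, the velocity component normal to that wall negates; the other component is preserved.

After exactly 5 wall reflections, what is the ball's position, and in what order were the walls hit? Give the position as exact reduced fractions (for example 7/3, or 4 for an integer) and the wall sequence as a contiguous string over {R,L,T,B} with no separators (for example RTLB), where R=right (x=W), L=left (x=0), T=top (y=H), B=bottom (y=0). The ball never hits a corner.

Final position: (0,3)
Wall sequence: RLTRL

1. t=3 → R at (5,4); v=(-1,1)
2. t=5 → L at (0,9); v=(1,1)
3. t=2 → T at (2,11); v=(1,-1)
4. t=3 → R at (5,8); v=(-1,-1)
5. t=5 → L at (0,3); v=(1,-1)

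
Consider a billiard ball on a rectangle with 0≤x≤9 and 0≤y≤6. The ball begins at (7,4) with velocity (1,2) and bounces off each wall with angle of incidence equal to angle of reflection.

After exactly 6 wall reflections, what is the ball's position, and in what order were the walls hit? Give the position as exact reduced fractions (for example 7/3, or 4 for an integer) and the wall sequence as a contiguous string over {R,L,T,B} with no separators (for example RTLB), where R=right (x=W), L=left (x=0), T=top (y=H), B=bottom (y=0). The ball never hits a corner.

Final position: (0,2)
Wall sequence: TRBTBL

1. t=1 → T at (8,6); v=(1,-2)
2. t=1 → R at (9,4); v=(-1,-2)
3. t=2 → B at (7,0); v=(-1,2)
4. t=3 → T at (4,6); v=(-1,-2)
5. t=3 → B at (1,0); v=(-1,2)
6. t=1 → L at (0,2); v=(1,2)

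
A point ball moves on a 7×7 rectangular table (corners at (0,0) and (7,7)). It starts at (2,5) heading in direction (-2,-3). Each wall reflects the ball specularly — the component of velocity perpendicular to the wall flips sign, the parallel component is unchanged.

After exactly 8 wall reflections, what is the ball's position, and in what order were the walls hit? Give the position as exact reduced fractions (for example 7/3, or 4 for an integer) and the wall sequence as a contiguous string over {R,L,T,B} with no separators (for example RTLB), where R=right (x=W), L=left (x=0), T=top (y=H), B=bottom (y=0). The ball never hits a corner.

1. t=1 → L at (0,2); v=(2,-3)
2. t=2/3 → B at (4/3,0); v=(2,3)
3. t=7/3 → T at (6,7); v=(2,-3)
4. t=1/2 → R at (7,11/2); v=(-2,-3)
5. t=11/6 → B at (10/3,0); v=(-2,3)
6. t=5/3 → L at (0,5); v=(2,3)
7. t=2/3 → T at (4/3,7); v=(2,-3)
8. t=7/3 → B at (6,0); v=(2,3)

Final position: (6,0)
Wall sequence: LBTRBLTB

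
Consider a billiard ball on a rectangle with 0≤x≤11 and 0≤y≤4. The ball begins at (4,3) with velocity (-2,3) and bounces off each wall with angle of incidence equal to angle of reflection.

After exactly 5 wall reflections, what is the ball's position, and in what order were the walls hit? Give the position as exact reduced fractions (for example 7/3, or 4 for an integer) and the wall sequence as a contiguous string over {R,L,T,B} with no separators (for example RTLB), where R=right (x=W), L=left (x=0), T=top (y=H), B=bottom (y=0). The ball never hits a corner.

1. t=1/3 → T at (10/3,4); v=(-2,-3)
2. t=4/3 → B at (2/3,0); v=(-2,3)
3. t=1/3 → L at (0,1); v=(2,3)
4. t=1 → T at (2,4); v=(2,-3)
5. t=4/3 → B at (14/3,0); v=(2,3)

Final position: (14/3,0)
Wall sequence: TBLTB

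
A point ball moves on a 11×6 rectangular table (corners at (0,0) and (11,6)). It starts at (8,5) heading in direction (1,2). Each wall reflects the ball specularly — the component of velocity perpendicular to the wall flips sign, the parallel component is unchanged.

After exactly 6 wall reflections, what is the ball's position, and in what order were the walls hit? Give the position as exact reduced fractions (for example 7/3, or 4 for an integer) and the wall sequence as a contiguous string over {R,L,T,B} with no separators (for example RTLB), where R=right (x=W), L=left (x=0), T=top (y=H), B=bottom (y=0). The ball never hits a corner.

1. t=1/2 → T at (17/2,6); v=(1,-2)
2. t=5/2 → R at (11,1); v=(-1,-2)
3. t=1/2 → B at (21/2,0); v=(-1,2)
4. t=3 → T at (15/2,6); v=(-1,-2)
5. t=3 → B at (9/2,0); v=(-1,2)
6. t=3 → T at (3/2,6); v=(-1,-2)

Final position: (3/2,6)
Wall sequence: TRBTBT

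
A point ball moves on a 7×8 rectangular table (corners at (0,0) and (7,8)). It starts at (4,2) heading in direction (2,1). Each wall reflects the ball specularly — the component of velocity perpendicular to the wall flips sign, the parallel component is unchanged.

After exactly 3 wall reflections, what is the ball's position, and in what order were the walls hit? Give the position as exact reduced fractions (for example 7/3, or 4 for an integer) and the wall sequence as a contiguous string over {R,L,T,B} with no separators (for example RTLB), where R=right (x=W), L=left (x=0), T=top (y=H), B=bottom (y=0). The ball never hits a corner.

1. t=3/2 → R at (7,7/2); v=(-2,1)
2. t=7/2 → L at (0,7); v=(2,1)
3. t=1 → T at (2,8); v=(2,-1)

Final position: (2,8)
Wall sequence: RLT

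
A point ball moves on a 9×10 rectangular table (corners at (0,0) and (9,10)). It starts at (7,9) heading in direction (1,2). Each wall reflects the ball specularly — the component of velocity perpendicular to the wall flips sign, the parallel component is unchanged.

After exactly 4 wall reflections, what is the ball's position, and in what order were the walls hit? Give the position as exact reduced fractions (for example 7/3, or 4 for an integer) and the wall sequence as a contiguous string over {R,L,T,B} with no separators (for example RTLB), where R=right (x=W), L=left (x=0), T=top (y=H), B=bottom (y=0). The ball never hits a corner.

Final position: (1/2,10)
Wall sequence: TRBT

1. t=1/2 → T at (15/2,10); v=(1,-2)
2. t=3/2 → R at (9,7); v=(-1,-2)
3. t=7/2 → B at (11/2,0); v=(-1,2)
4. t=5 → T at (1/2,10); v=(-1,-2)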